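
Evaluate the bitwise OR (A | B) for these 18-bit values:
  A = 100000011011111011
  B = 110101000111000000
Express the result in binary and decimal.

Apply | to each column (1 where either bit is 1):
  100000011011111011
| 110101000111000000
--------------------
  110101011111111011

Answer: 110101011111111011 (219131)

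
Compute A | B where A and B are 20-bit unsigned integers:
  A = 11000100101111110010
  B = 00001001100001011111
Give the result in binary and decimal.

Apply | to each column (1 where either bit is 1):
  11000100101111110010
| 00001001100001011111
----------------------
  11001101101111111111

Answer: 11001101101111111111 (842751)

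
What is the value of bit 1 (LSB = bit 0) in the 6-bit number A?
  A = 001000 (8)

Bit 1 is the 2nd from the right.
  001000
      ^
That bit is 0.

Answer: 0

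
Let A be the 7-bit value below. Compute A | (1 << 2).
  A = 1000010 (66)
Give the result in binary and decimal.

Mask = 1 << 2 = 0000100
Bit 2 of A is 0, so OR-ing with the mask flips it to 1.
  1000010
| 0000100
---------
  1000110

Answer: 1000110 (70)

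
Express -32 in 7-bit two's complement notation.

1. Binary of +32:  0100000
2. Invert bits:     1011111
3. Add 1:           1100000

Answer: 1100000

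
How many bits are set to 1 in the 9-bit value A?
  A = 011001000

011001000
1-bits at positions (from bit 0 = LSB): 3, 6, 7
Count = 3

Answer: 3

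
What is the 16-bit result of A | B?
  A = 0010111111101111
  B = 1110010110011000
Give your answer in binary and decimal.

Apply | to each column (1 where either bit is 1):
  0010111111101111
| 1110010110011000
------------------
  1110111111111111

Answer: 1110111111111111 (61439)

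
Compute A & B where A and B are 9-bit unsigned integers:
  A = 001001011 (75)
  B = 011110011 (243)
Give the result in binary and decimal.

Apply & to each column (1 only where both bits are 1):
  001001011
& 011110011
-----------
  001000011

Answer: 001000011 (67)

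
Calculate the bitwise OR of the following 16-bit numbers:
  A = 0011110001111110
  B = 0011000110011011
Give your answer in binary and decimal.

Apply | to each column (1 where either bit is 1):
  0011110001111110
| 0011000110011011
------------------
  0011110111111111

Answer: 0011110111111111 (15871)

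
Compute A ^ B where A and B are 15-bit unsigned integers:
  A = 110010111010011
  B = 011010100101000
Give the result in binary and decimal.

Apply ^ to each column (1 where bits differ):
  110010111010011
^ 011010100101000
-----------------
  101000011111011

Answer: 101000011111011 (20731)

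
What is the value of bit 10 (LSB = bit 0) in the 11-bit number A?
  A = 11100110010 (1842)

Bit 10 is the 11th from the right.
  11100110010
  ^
That bit is 1.

Answer: 1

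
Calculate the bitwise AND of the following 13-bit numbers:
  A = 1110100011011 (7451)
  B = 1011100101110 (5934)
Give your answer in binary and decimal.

Apply & to each column (1 only where both bits are 1):
  1110100011011
& 1011100101110
---------------
  1010100001010

Answer: 1010100001010 (5386)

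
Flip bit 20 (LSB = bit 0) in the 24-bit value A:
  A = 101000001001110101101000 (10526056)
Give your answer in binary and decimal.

Mask = 1 << 20 = 000100000000000000000000
Bit 20 of A is 0; XOR with the mask flips it to 1.
  101000001001110101101000
^ 000100000000000000000000
--------------------------
  101100001001110101101000

Answer: 101100001001110101101000 (11574632)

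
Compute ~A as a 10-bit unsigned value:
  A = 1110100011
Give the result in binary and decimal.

Flip each bit (0->1, 1->0):
  1110100011
  0001011100

Answer: 0001011100 (92)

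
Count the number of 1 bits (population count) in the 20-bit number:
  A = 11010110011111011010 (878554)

11010110011111011010
1-bits at positions (from bit 0 = LSB): 1, 3, 4, 6, 7, 8, 9, 10, 13, 14, 16, 18, 19
Count = 13

Answer: 13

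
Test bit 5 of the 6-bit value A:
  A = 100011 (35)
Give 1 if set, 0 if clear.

Bit 5 is the 6th from the right.
  100011
  ^
That bit is 1.

Answer: 1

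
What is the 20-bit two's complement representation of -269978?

1. Binary of +269978:  01000001111010011010
2. Invert bits:     10111110000101100101
3. Add 1:           10111110000101100110

Answer: 10111110000101100110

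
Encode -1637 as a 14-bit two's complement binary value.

1. Binary of +1637:  00011001100101
2. Invert bits:     11100110011010
3. Add 1:           11100110011011

Answer: 11100110011011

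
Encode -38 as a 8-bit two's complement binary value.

1. Binary of +38:  00100110
2. Invert bits:     11011001
3. Add 1:           11011010

Answer: 11011010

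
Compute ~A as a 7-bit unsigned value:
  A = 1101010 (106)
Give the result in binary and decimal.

Flip each bit (0->1, 1->0):
  1101010
  0010101

Answer: 0010101 (21)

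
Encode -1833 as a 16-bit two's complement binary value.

1. Binary of +1833:  0000011100101001
2. Invert bits:     1111100011010110
3. Add 1:           1111100011010111

Answer: 1111100011010111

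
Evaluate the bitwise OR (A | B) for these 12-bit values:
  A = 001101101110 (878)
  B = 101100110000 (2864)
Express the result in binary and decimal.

Apply | to each column (1 where either bit is 1):
  001101101110
| 101100110000
--------------
  101101111110

Answer: 101101111110 (2942)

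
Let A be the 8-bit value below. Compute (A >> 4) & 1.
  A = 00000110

Bit 4 is the 5th from the right.
  00000110
     ^
That bit is 0.

Answer: 0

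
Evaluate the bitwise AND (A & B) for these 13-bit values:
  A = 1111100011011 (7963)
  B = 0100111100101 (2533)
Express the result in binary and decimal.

Apply & to each column (1 only where both bits are 1):
  1111100011011
& 0100111100101
---------------
  0100100000001

Answer: 0100100000001 (2305)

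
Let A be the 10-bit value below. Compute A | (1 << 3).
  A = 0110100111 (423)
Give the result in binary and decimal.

Mask = 1 << 3 = 0000001000
Bit 3 of A is 0, so OR-ing with the mask flips it to 1.
  0110100111
| 0000001000
------------
  0110101111

Answer: 0110101111 (431)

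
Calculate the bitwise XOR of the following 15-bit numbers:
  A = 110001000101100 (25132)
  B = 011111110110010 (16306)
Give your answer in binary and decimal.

Apply ^ to each column (1 where bits differ):
  110001000101100
^ 011111110110010
-----------------
  101110110011110

Answer: 101110110011110 (23966)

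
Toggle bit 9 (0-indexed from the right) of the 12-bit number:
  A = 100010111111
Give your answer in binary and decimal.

Mask = 1 << 9 = 001000000000
Bit 9 of A is 0; XOR with the mask flips it to 1.
  100010111111
^ 001000000000
--------------
  101010111111

Answer: 101010111111 (2751)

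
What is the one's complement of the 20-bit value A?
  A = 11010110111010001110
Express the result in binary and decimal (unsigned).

Flip each bit (0->1, 1->0):
  11010110111010001110
  00101001000101110001

Answer: 00101001000101110001 (168305)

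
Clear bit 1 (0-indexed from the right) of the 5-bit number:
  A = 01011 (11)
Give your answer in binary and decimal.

Mask = ~(1 << 1) = 11101
Bit 1 of A is 1, so AND-ing with the mask clears it to 0.
  01011
& 11101
-------
  01001

Answer: 01001 (9)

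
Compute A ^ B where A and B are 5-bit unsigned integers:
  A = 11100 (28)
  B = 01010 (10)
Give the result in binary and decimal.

Apply ^ to each column (1 where bits differ):
  11100
^ 01010
-------
  10110

Answer: 10110 (22)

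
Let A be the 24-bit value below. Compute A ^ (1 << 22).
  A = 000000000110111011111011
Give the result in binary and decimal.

Mask = 1 << 22 = 010000000000000000000000
Bit 22 of A is 0; XOR with the mask flips it to 1.
  000000000110111011111011
^ 010000000000000000000000
--------------------------
  010000000110111011111011

Answer: 010000000110111011111011 (4222715)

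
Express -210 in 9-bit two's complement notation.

1. Binary of +210:  011010010
2. Invert bits:     100101101
3. Add 1:           100101110

Answer: 100101110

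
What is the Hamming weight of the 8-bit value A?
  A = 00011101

00011101
1-bits at positions (from bit 0 = LSB): 0, 2, 3, 4
Count = 4

Answer: 4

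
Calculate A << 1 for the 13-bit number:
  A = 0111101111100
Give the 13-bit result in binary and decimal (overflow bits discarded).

Shift left by 1: drop the top 1 bit(s), append 1 zero(s) on the right.
  0111101111100  ->  discard [0], keep [111101111100], append 0
= 1111011111000

Answer: 1111011111000 (7928)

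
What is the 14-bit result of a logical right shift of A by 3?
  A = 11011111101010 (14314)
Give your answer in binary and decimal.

Logical shift right by 3: drop the bottom 3 bit(s), prepend 3 zero(s) on the left.
  11011111101010  ->  keep [11011111101], discard [010], prepend 000
= 00011011111101

Answer: 00011011111101 (1789)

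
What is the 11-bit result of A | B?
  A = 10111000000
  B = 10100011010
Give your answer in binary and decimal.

Apply | to each column (1 where either bit is 1):
  10111000000
| 10100011010
-------------
  10111011010

Answer: 10111011010 (1498)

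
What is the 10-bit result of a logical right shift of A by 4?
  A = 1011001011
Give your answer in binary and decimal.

Logical shift right by 4: drop the bottom 4 bit(s), prepend 4 zero(s) on the left.
  1011001011  ->  keep [101100], discard [1011], prepend 0000
= 0000101100

Answer: 0000101100 (44)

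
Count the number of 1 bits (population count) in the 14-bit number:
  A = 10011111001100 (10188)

10011111001100
1-bits at positions (from bit 0 = LSB): 2, 3, 6, 7, 8, 9, 10, 13
Count = 8

Answer: 8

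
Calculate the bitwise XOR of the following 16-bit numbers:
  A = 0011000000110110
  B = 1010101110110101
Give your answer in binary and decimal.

Apply ^ to each column (1 where bits differ):
  0011000000110110
^ 1010101110110101
------------------
  1001101110000011

Answer: 1001101110000011 (39811)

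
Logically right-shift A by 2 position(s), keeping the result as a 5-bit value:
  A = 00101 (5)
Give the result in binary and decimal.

Logical shift right by 2: drop the bottom 2 bit(s), prepend 2 zero(s) on the left.
  00101  ->  keep [001], discard [01], prepend 00
= 00001

Answer: 00001 (1)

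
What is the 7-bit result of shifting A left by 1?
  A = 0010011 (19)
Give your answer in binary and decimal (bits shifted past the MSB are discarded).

Shift left by 1: drop the top 1 bit(s), append 1 zero(s) on the right.
  0010011  ->  discard [0], keep [010011], append 0
= 0100110

Answer: 0100110 (38)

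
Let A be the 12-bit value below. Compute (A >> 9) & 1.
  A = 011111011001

Bit 9 is the 10th from the right.
  011111011001
    ^
That bit is 1.

Answer: 1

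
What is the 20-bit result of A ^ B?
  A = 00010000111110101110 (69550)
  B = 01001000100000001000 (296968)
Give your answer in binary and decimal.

Apply ^ to each column (1 where bits differ):
  00010000111110101110
^ 01001000100000001000
----------------------
  01011000011110100110

Answer: 01011000011110100110 (362406)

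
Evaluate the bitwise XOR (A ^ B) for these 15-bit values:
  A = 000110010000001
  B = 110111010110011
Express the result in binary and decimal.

Apply ^ to each column (1 where bits differ):
  000110010000001
^ 110111010110011
-----------------
  110001000110010

Answer: 110001000110010 (25138)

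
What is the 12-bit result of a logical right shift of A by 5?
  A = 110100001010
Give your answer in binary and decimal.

Logical shift right by 5: drop the bottom 5 bit(s), prepend 5 zero(s) on the left.
  110100001010  ->  keep [1101000], discard [01010], prepend 00000
= 000001101000

Answer: 000001101000 (104)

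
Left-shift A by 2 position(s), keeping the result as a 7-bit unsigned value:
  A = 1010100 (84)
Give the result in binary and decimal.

Shift left by 2: drop the top 2 bit(s), append 2 zero(s) on the right.
  1010100  ->  discard [10], keep [10100], append 00
= 1010000

Answer: 1010000 (80)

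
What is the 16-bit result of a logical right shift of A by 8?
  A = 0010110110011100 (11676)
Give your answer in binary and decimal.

Logical shift right by 8: drop the bottom 8 bit(s), prepend 8 zero(s) on the left.
  0010110110011100  ->  keep [00101101], discard [10011100], prepend 00000000
= 0000000000101101

Answer: 0000000000101101 (45)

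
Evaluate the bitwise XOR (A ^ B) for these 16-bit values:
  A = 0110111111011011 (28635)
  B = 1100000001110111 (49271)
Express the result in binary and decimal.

Apply ^ to each column (1 where bits differ):
  0110111111011011
^ 1100000001110111
------------------
  1010111110101100

Answer: 1010111110101100 (44972)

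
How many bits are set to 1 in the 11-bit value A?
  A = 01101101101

01101101101
1-bits at positions (from bit 0 = LSB): 0, 2, 3, 5, 6, 8, 9
Count = 7

Answer: 7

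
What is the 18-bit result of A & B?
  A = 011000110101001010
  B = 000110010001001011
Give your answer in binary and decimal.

Apply & to each column (1 only where both bits are 1):
  011000110101001010
& 000110010001001011
--------------------
  000000010001001010

Answer: 000000010001001010 (1098)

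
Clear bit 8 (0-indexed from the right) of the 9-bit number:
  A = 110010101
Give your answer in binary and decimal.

Mask = ~(1 << 8) = 011111111
Bit 8 of A is 1, so AND-ing with the mask clears it to 0.
  110010101
& 011111111
-----------
  010010101

Answer: 010010101 (149)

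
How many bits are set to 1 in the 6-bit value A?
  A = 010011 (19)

010011
1-bits at positions (from bit 0 = LSB): 0, 1, 4
Count = 3

Answer: 3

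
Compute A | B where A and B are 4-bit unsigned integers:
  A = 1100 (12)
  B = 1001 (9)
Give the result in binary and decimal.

Apply | to each column (1 where either bit is 1):
  1100
| 1001
------
  1101

Answer: 1101 (13)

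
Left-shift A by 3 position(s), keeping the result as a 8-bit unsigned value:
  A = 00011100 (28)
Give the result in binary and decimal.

Shift left by 3: drop the top 3 bit(s), append 3 zero(s) on the right.
  00011100  ->  discard [000], keep [11100], append 000
= 11100000

Answer: 11100000 (224)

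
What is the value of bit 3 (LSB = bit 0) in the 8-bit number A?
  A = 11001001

Bit 3 is the 4th from the right.
  11001001
      ^
That bit is 1.

Answer: 1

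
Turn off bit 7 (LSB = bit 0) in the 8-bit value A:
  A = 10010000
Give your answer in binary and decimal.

Mask = ~(1 << 7) = 01111111
Bit 7 of A is 1, so AND-ing with the mask clears it to 0.
  10010000
& 01111111
----------
  00010000

Answer: 00010000 (16)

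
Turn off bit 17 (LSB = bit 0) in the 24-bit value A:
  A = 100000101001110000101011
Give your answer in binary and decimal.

Mask = ~(1 << 17) = 111111011111111111111111
Bit 17 of A is 1, so AND-ing with the mask clears it to 0.
  100000101001110000101011
& 111111011111111111111111
--------------------------
  100000001001110000101011

Answer: 100000001001110000101011 (8428587)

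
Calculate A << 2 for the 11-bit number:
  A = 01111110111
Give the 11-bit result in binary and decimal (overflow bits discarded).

Shift left by 2: drop the top 2 bit(s), append 2 zero(s) on the right.
  01111110111  ->  discard [01], keep [111110111], append 00
= 11111011100

Answer: 11111011100 (2012)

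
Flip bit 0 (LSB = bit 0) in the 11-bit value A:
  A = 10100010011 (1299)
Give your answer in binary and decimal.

Mask = 1 << 0 = 00000000001
Bit 0 of A is 1; XOR with the mask flips it to 0.
  10100010011
^ 00000000001
-------------
  10100010010

Answer: 10100010010 (1298)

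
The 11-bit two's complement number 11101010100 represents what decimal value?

MSB is 1, so the value is negative. Find the magnitude:
1. Invert bits:  00010101011
2. Add 1:        00010101100  = 172
3. Apply sign:   -172

Answer: -172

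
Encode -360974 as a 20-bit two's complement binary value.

1. Binary of +360974:  01011000001000001110
2. Invert bits:     10100111110111110001
3. Add 1:           10100111110111110010

Answer: 10100111110111110010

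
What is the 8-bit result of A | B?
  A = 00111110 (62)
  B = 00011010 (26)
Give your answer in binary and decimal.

Apply | to each column (1 where either bit is 1):
  00111110
| 00011010
----------
  00111110

Answer: 00111110 (62)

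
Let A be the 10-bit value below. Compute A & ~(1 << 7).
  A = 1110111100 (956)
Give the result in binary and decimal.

Mask = ~(1 << 7) = 1101111111
Bit 7 of A is 1, so AND-ing with the mask clears it to 0.
  1110111100
& 1101111111
------------
  1100111100

Answer: 1100111100 (828)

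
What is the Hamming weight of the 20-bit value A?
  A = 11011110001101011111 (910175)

11011110001101011111
1-bits at positions (from bit 0 = LSB): 0, 1, 2, 3, 4, 6, 8, 9, 13, 14, 15, 16, 18, 19
Count = 14

Answer: 14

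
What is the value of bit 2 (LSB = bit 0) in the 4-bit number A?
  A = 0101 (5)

Bit 2 is the 3rd from the right.
  0101
   ^
That bit is 1.

Answer: 1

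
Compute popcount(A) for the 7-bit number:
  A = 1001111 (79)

1001111
1-bits at positions (from bit 0 = LSB): 0, 1, 2, 3, 6
Count = 5

Answer: 5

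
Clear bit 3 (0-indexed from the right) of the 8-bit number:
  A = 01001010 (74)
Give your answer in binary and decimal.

Mask = ~(1 << 3) = 11110111
Bit 3 of A is 1, so AND-ing with the mask clears it to 0.
  01001010
& 11110111
----------
  01000010

Answer: 01000010 (66)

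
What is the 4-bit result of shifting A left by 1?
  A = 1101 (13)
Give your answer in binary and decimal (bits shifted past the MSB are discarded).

Shift left by 1: drop the top 1 bit(s), append 1 zero(s) on the right.
  1101  ->  discard [1], keep [101], append 0
= 1010

Answer: 1010 (10)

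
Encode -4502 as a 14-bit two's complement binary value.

1. Binary of +4502:  01000110010110
2. Invert bits:     10111001101001
3. Add 1:           10111001101010

Answer: 10111001101010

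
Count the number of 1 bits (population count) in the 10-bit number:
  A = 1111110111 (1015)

1111110111
1-bits at positions (from bit 0 = LSB): 0, 1, 2, 4, 5, 6, 7, 8, 9
Count = 9

Answer: 9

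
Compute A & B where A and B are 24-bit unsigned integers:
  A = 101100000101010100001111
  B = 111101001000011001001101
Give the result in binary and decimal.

Apply & to each column (1 only where both bits are 1):
  101100000101010100001111
& 111101001000011001001101
--------------------------
  101100000000010000001101

Answer: 101100000000010000001101 (11535373)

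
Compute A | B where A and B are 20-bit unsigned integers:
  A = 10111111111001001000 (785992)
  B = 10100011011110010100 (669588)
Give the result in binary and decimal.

Apply | to each column (1 where either bit is 1):
  10111111111001001000
| 10100011011110010100
----------------------
  10111111111111011100

Answer: 10111111111111011100 (786396)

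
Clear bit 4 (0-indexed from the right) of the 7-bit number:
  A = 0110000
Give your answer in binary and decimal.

Mask = ~(1 << 4) = 1101111
Bit 4 of A is 1, so AND-ing with the mask clears it to 0.
  0110000
& 1101111
---------
  0100000

Answer: 0100000 (32)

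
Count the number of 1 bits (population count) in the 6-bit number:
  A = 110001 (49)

110001
1-bits at positions (from bit 0 = LSB): 0, 4, 5
Count = 3

Answer: 3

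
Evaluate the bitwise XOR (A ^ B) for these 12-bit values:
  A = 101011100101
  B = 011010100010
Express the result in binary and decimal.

Apply ^ to each column (1 where bits differ):
  101011100101
^ 011010100010
--------------
  110001000111

Answer: 110001000111 (3143)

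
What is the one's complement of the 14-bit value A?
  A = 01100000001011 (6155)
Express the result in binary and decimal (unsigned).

Flip each bit (0->1, 1->0):
  01100000001011
  10011111110100

Answer: 10011111110100 (10228)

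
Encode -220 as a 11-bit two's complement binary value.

1. Binary of +220:  00011011100
2. Invert bits:     11100100011
3. Add 1:           11100100100

Answer: 11100100100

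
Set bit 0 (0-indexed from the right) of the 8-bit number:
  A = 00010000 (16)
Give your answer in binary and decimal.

Mask = 1 << 0 = 00000001
Bit 0 of A is 0, so OR-ing with the mask flips it to 1.
  00010000
| 00000001
----------
  00010001

Answer: 00010001 (17)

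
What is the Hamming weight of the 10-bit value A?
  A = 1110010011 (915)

1110010011
1-bits at positions (from bit 0 = LSB): 0, 1, 4, 7, 8, 9
Count = 6

Answer: 6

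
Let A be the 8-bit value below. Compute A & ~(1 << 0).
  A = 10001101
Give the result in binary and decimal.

Mask = ~(1 << 0) = 11111110
Bit 0 of A is 1, so AND-ing with the mask clears it to 0.
  10001101
& 11111110
----------
  10001100

Answer: 10001100 (140)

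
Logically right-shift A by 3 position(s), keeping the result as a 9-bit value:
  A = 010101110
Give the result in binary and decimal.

Logical shift right by 3: drop the bottom 3 bit(s), prepend 3 zero(s) on the left.
  010101110  ->  keep [010101], discard [110], prepend 000
= 000010101

Answer: 000010101 (21)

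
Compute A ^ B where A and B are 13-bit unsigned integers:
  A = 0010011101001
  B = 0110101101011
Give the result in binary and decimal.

Apply ^ to each column (1 where bits differ):
  0010011101001
^ 0110101101011
---------------
  0100110000010

Answer: 0100110000010 (2434)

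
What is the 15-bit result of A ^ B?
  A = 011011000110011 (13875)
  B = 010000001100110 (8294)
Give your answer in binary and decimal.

Apply ^ to each column (1 where bits differ):
  011011000110011
^ 010000001100110
-----------------
  001011001010101

Answer: 001011001010101 (5717)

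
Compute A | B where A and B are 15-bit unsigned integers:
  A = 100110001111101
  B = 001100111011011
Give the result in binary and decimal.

Apply | to each column (1 where either bit is 1):
  100110001111101
| 001100111011011
-----------------
  101110111111111

Answer: 101110111111111 (24063)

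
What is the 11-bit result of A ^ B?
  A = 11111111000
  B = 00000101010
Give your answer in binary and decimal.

Apply ^ to each column (1 where bits differ):
  11111111000
^ 00000101010
-------------
  11111010010

Answer: 11111010010 (2002)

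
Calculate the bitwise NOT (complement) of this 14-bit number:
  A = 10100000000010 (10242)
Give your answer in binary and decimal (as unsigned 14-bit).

Flip each bit (0->1, 1->0):
  10100000000010
  01011111111101

Answer: 01011111111101 (6141)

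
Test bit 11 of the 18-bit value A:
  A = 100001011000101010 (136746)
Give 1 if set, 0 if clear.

Bit 11 is the 12th from the right.
  100001011000101010
        ^
That bit is 0.

Answer: 0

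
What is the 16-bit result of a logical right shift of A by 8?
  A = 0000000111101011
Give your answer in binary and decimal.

Logical shift right by 8: drop the bottom 8 bit(s), prepend 8 zero(s) on the left.
  0000000111101011  ->  keep [00000001], discard [11101011], prepend 00000000
= 0000000000000001

Answer: 0000000000000001 (1)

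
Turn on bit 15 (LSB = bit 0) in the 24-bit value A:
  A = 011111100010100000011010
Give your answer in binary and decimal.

Mask = 1 << 15 = 000000001000000000000000
Bit 15 of A is 0, so OR-ing with the mask flips it to 1.
  011111100010100000011010
| 000000001000000000000000
--------------------------
  011111101010100000011010

Answer: 011111101010100000011010 (8300570)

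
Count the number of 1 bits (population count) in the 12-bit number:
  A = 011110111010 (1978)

011110111010
1-bits at positions (from bit 0 = LSB): 1, 3, 4, 5, 7, 8, 9, 10
Count = 8

Answer: 8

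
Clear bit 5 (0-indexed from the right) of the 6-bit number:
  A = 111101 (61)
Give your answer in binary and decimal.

Mask = ~(1 << 5) = 011111
Bit 5 of A is 1, so AND-ing with the mask clears it to 0.
  111101
& 011111
--------
  011101

Answer: 011101 (29)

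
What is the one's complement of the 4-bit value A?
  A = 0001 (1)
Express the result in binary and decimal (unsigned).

Flip each bit (0->1, 1->0):
  0001
  1110

Answer: 1110 (14)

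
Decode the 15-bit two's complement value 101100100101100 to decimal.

MSB is 1, so the value is negative. Find the magnitude:
1. Invert bits:  010011011010011
2. Add 1:        010011011010100  = 9940
3. Apply sign:   -9940

Answer: -9940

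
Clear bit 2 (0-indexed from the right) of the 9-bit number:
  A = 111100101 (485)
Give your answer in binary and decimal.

Mask = ~(1 << 2) = 111111011
Bit 2 of A is 1, so AND-ing with the mask clears it to 0.
  111100101
& 111111011
-----------
  111100001

Answer: 111100001 (481)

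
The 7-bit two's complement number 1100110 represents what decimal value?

MSB is 1, so the value is negative. Find the magnitude:
1. Invert bits:  0011001
2. Add 1:        0011010  = 26
3. Apply sign:   -26

Answer: -26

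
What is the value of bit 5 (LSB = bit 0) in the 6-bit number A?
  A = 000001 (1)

Bit 5 is the 6th from the right.
  000001
  ^
That bit is 0.

Answer: 0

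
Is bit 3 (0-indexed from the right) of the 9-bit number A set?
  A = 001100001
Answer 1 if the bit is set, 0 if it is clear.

Bit 3 is the 4th from the right.
  001100001
       ^
That bit is 0.

Answer: 0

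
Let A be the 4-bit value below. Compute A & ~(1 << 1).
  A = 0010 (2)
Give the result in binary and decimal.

Mask = ~(1 << 1) = 1101
Bit 1 of A is 1, so AND-ing with the mask clears it to 0.
  0010
& 1101
------
  0000

Answer: 0000 (0)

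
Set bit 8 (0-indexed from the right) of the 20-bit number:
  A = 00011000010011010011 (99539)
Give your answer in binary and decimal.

Mask = 1 << 8 = 00000000000100000000
Bit 8 of A is 0, so OR-ing with the mask flips it to 1.
  00011000010011010011
| 00000000000100000000
----------------------
  00011000010111010011

Answer: 00011000010111010011 (99795)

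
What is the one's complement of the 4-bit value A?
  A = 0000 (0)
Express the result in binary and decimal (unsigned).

Flip each bit (0->1, 1->0):
  0000
  1111

Answer: 1111 (15)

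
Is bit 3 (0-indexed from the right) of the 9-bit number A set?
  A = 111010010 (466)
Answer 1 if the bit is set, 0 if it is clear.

Bit 3 is the 4th from the right.
  111010010
       ^
That bit is 0.

Answer: 0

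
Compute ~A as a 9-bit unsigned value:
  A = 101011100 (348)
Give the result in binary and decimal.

Flip each bit (0->1, 1->0):
  101011100
  010100011

Answer: 010100011 (163)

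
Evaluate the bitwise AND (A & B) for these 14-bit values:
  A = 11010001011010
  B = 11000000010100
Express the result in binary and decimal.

Apply & to each column (1 only where both bits are 1):
  11010001011010
& 11000000010100
----------------
  11000000010000

Answer: 11000000010000 (12304)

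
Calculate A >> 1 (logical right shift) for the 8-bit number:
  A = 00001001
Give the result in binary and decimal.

Logical shift right by 1: drop the bottom 1 bit(s), prepend 1 zero(s) on the left.
  00001001  ->  keep [0000100], discard [1], prepend 0
= 00000100

Answer: 00000100 (4)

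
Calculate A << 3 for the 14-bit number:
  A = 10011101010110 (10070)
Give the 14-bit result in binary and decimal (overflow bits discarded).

Shift left by 3: drop the top 3 bit(s), append 3 zero(s) on the right.
  10011101010110  ->  discard [100], keep [11101010110], append 000
= 11101010110000

Answer: 11101010110000 (15024)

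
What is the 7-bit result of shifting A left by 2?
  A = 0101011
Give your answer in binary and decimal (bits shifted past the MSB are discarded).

Shift left by 2: drop the top 2 bit(s), append 2 zero(s) on the right.
  0101011  ->  discard [01], keep [01011], append 00
= 0101100

Answer: 0101100 (44)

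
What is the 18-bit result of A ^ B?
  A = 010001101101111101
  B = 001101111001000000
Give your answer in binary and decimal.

Apply ^ to each column (1 where bits differ):
  010001101101111101
^ 001101111001000000
--------------------
  011100010100111101

Answer: 011100010100111101 (116029)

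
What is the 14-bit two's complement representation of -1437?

1. Binary of +1437:  00010110011101
2. Invert bits:     11101001100010
3. Add 1:           11101001100011

Answer: 11101001100011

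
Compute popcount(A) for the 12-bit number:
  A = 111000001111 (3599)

111000001111
1-bits at positions (from bit 0 = LSB): 0, 1, 2, 3, 9, 10, 11
Count = 7

Answer: 7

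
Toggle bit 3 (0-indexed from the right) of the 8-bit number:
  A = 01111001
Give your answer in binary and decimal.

Mask = 1 << 3 = 00001000
Bit 3 of A is 1; XOR with the mask flips it to 0.
  01111001
^ 00001000
----------
  01110001

Answer: 01110001 (113)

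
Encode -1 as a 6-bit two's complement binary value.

1. Binary of +1:  000001
2. Invert bits:     111110
3. Add 1:           111111

Answer: 111111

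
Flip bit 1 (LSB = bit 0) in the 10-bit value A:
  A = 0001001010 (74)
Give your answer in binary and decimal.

Mask = 1 << 1 = 0000000010
Bit 1 of A is 1; XOR with the mask flips it to 0.
  0001001010
^ 0000000010
------------
  0001001000

Answer: 0001001000 (72)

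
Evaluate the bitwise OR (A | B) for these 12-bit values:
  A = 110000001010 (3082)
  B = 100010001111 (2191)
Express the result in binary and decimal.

Apply | to each column (1 where either bit is 1):
  110000001010
| 100010001111
--------------
  110010001111

Answer: 110010001111 (3215)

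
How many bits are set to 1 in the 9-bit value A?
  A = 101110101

101110101
1-bits at positions (from bit 0 = LSB): 0, 2, 4, 5, 6, 8
Count = 6

Answer: 6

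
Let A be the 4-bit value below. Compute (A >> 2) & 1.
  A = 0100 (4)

Bit 2 is the 3rd from the right.
  0100
   ^
That bit is 1.

Answer: 1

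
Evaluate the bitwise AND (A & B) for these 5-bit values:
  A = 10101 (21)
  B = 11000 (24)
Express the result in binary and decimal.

Apply & to each column (1 only where both bits are 1):
  10101
& 11000
-------
  10000

Answer: 10000 (16)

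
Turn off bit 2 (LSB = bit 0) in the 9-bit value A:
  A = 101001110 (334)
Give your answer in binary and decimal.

Mask = ~(1 << 2) = 111111011
Bit 2 of A is 1, so AND-ing with the mask clears it to 0.
  101001110
& 111111011
-----------
  101001010

Answer: 101001010 (330)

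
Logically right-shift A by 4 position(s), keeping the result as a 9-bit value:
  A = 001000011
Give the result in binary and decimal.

Logical shift right by 4: drop the bottom 4 bit(s), prepend 4 zero(s) on the left.
  001000011  ->  keep [00100], discard [0011], prepend 0000
= 000000100

Answer: 000000100 (4)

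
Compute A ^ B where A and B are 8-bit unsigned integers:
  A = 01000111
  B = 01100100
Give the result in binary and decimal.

Apply ^ to each column (1 where bits differ):
  01000111
^ 01100100
----------
  00100011

Answer: 00100011 (35)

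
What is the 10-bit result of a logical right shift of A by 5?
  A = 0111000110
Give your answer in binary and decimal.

Logical shift right by 5: drop the bottom 5 bit(s), prepend 5 zero(s) on the left.
  0111000110  ->  keep [01110], discard [00110], prepend 00000
= 0000001110

Answer: 0000001110 (14)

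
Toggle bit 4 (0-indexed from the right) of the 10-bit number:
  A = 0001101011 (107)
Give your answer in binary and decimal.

Mask = 1 << 4 = 0000010000
Bit 4 of A is 0; XOR with the mask flips it to 1.
  0001101011
^ 0000010000
------------
  0001111011

Answer: 0001111011 (123)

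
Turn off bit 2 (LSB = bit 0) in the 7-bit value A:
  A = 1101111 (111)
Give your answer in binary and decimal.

Mask = ~(1 << 2) = 1111011
Bit 2 of A is 1, so AND-ing with the mask clears it to 0.
  1101111
& 1111011
---------
  1101011

Answer: 1101011 (107)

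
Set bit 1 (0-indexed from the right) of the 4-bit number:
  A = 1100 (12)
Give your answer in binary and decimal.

Mask = 1 << 1 = 0010
Bit 1 of A is 0, so OR-ing with the mask flips it to 1.
  1100
| 0010
------
  1110

Answer: 1110 (14)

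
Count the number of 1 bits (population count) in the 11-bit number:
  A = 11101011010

11101011010
1-bits at positions (from bit 0 = LSB): 1, 3, 4, 6, 8, 9, 10
Count = 7

Answer: 7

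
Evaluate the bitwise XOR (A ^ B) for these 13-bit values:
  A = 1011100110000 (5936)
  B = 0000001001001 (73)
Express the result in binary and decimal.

Apply ^ to each column (1 where bits differ):
  1011100110000
^ 0000001001001
---------------
  1011101111001

Answer: 1011101111001 (6009)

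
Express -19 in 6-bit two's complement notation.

1. Binary of +19:  010011
2. Invert bits:     101100
3. Add 1:           101101

Answer: 101101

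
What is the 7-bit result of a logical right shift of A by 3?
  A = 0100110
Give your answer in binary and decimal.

Logical shift right by 3: drop the bottom 3 bit(s), prepend 3 zero(s) on the left.
  0100110  ->  keep [0100], discard [110], prepend 000
= 0000100

Answer: 0000100 (4)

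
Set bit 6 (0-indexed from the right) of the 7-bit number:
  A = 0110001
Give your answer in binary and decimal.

Mask = 1 << 6 = 1000000
Bit 6 of A is 0, so OR-ing with the mask flips it to 1.
  0110001
| 1000000
---------
  1110001

Answer: 1110001 (113)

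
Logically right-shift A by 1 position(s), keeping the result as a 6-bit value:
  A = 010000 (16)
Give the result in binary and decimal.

Logical shift right by 1: drop the bottom 1 bit(s), prepend 1 zero(s) on the left.
  010000  ->  keep [01000], discard [0], prepend 0
= 001000

Answer: 001000 (8)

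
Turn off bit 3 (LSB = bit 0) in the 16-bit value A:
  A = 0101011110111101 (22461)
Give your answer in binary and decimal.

Mask = ~(1 << 3) = 1111111111110111
Bit 3 of A is 1, so AND-ing with the mask clears it to 0.
  0101011110111101
& 1111111111110111
------------------
  0101011110110101

Answer: 0101011110110101 (22453)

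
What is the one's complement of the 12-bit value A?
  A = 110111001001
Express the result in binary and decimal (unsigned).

Flip each bit (0->1, 1->0):
  110111001001
  001000110110

Answer: 001000110110 (566)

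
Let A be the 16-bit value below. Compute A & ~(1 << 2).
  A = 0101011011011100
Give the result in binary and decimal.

Mask = ~(1 << 2) = 1111111111111011
Bit 2 of A is 1, so AND-ing with the mask clears it to 0.
  0101011011011100
& 1111111111111011
------------------
  0101011011011000

Answer: 0101011011011000 (22232)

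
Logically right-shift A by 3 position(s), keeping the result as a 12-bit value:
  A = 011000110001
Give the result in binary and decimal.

Logical shift right by 3: drop the bottom 3 bit(s), prepend 3 zero(s) on the left.
  011000110001  ->  keep [011000110], discard [001], prepend 000
= 000011000110

Answer: 000011000110 (198)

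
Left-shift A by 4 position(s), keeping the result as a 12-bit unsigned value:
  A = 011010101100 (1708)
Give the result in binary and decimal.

Shift left by 4: drop the top 4 bit(s), append 4 zero(s) on the right.
  011010101100  ->  discard [0110], keep [10101100], append 0000
= 101011000000

Answer: 101011000000 (2752)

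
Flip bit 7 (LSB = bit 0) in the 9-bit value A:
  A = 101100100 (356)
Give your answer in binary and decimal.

Mask = 1 << 7 = 010000000
Bit 7 of A is 0; XOR with the mask flips it to 1.
  101100100
^ 010000000
-----------
  111100100

Answer: 111100100 (484)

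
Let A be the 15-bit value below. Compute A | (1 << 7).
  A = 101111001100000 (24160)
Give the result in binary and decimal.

Mask = 1 << 7 = 000000010000000
Bit 7 of A is 0, so OR-ing with the mask flips it to 1.
  101111001100000
| 000000010000000
-----------------
  101111011100000

Answer: 101111011100000 (24288)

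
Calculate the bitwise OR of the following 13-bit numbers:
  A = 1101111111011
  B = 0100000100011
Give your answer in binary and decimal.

Apply | to each column (1 where either bit is 1):
  1101111111011
| 0100000100011
---------------
  1101111111011

Answer: 1101111111011 (7163)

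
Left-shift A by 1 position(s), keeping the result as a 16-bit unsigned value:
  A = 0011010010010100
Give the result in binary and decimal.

Shift left by 1: drop the top 1 bit(s), append 1 zero(s) on the right.
  0011010010010100  ->  discard [0], keep [011010010010100], append 0
= 0110100100101000

Answer: 0110100100101000 (26920)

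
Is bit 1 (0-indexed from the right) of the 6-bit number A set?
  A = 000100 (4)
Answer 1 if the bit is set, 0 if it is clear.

Bit 1 is the 2nd from the right.
  000100
      ^
That bit is 0.

Answer: 0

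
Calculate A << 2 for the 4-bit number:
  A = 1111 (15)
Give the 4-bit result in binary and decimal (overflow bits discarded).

Shift left by 2: drop the top 2 bit(s), append 2 zero(s) on the right.
  1111  ->  discard [11], keep [11], append 00
= 1100

Answer: 1100 (12)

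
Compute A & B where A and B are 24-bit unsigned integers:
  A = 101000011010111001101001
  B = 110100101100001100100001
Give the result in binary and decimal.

Apply & to each column (1 only where both bits are 1):
  101000011010111001101001
& 110100101100001100100001
--------------------------
  100000001000001000100001

Answer: 100000001000001000100001 (8421921)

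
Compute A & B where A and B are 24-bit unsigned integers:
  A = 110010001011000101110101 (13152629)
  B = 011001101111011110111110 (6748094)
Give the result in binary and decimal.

Apply & to each column (1 only where both bits are 1):
  110010001011000101110101
& 011001101111011110111110
--------------------------
  010000001011000100110100

Answer: 010000001011000100110100 (4239668)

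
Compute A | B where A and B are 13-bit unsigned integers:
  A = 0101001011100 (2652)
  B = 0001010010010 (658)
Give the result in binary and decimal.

Apply | to each column (1 where either bit is 1):
  0101001011100
| 0001010010010
---------------
  0101011011110

Answer: 0101011011110 (2782)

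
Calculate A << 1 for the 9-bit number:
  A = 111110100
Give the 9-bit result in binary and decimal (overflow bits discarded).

Shift left by 1: drop the top 1 bit(s), append 1 zero(s) on the right.
  111110100  ->  discard [1], keep [11110100], append 0
= 111101000

Answer: 111101000 (488)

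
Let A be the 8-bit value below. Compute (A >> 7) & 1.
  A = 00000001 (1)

Bit 7 is the 8th from the right.
  00000001
  ^
That bit is 0.

Answer: 0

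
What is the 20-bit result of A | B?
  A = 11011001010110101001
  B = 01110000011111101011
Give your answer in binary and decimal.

Apply | to each column (1 where either bit is 1):
  11011001010110101001
| 01110000011111101011
----------------------
  11111001011111101011

Answer: 11111001011111101011 (1021931)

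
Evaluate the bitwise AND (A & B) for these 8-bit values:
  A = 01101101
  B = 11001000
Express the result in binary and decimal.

Apply & to each column (1 only where both bits are 1):
  01101101
& 11001000
----------
  01001000

Answer: 01001000 (72)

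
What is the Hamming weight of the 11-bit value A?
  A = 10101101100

10101101100
1-bits at positions (from bit 0 = LSB): 2, 3, 5, 6, 8, 10
Count = 6

Answer: 6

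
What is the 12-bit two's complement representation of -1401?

1. Binary of +1401:  010101111001
2. Invert bits:     101010000110
3. Add 1:           101010000111

Answer: 101010000111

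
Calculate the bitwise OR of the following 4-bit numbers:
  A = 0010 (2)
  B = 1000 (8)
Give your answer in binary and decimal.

Apply | to each column (1 where either bit is 1):
  0010
| 1000
------
  1010

Answer: 1010 (10)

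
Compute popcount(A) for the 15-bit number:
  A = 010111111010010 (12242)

010111111010010
1-bits at positions (from bit 0 = LSB): 1, 4, 6, 7, 8, 9, 10, 11, 13
Count = 9

Answer: 9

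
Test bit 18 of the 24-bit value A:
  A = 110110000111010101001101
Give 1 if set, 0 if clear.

Bit 18 is the 19th from the right.
  110110000111010101001101
       ^
That bit is 0.

Answer: 0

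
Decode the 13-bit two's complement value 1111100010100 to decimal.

MSB is 1, so the value is negative. Find the magnitude:
1. Invert bits:  0000011101011
2. Add 1:        0000011101100  = 236
3. Apply sign:   -236

Answer: -236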